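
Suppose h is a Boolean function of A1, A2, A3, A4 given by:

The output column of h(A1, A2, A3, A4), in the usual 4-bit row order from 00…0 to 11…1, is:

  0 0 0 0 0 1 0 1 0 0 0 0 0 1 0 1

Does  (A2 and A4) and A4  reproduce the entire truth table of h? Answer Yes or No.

Evaluate (A2 and A4) and A4 on each row and compare to h:
  A1=0, A2=0, A3=0, A4=0: formula gives 0, h = 0 ✓
  A1=0, A2=0, A3=0, A4=1: formula gives 0, h = 0 ✓
  A1=0, A2=0, A3=1, A4=0: formula gives 0, h = 0 ✓
  A1=0, A2=0, A3=1, A4=1: formula gives 0, h = 0 ✓
  …and likewise for the remaining 12 rows.
No disagreement on any input; they are logically equivalent.

Yes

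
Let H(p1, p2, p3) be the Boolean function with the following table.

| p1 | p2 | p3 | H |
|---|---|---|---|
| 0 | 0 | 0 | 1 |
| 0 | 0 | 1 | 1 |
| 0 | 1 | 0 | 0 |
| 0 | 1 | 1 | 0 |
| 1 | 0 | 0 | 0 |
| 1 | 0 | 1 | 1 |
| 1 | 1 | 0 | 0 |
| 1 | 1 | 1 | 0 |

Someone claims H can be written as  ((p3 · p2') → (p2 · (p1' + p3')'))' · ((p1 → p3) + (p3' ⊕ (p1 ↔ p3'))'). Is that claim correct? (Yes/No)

No

Check the formula against H row by row:
  p1=0, p2=0, p3=0: formula gives 0, but H = 1 ✗
Since they disagree at (0,0,0), the expression is not a correct formula for H.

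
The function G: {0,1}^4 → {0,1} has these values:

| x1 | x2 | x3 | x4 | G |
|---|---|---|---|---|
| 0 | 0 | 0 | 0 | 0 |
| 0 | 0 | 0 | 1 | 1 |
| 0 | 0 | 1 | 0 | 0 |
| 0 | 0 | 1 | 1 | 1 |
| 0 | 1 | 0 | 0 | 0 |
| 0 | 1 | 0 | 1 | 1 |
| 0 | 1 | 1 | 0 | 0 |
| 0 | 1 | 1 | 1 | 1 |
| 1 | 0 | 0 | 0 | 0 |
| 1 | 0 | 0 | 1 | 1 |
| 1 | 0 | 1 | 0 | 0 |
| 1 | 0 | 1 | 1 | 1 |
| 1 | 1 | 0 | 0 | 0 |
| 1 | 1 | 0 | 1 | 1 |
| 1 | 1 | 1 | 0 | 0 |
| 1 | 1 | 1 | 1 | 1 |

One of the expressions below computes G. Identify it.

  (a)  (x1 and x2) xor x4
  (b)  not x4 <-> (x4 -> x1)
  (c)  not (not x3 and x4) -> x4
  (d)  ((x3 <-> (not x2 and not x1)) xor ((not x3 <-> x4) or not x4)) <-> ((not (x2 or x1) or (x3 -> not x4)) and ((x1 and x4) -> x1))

c

(a) fails at (1,1,0,0): the formula yields 1, G is 0.
(b) fails at (0,0,0,0): the formula yields 1, G is 0.
(d) fails at (0,0,0,0): the formula yields 1, G is 0.
(c) is the remaining candidate, and it agrees with G on all 16 inputs.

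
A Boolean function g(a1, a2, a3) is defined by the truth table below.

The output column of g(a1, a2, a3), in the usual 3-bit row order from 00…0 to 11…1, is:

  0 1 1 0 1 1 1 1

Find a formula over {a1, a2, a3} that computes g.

There are just 2 zero rows: (0,0,0), (0,1,1). Their minterms are ¬a1·¬a2·¬a3, ¬a1·a2·a3; the OR of those covers precisely the 0-outputs, and negating it yields g.

g(a1, a2, a3) = not (((not a1 and not a2) and not a3) or ((not a1 and a2) and a3))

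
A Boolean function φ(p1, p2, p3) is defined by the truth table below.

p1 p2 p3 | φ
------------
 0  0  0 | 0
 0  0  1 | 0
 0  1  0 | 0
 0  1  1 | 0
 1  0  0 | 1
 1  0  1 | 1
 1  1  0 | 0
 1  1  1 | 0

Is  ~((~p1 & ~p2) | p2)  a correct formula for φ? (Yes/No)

Test each input against both φ and the formula:
  p1=0, p2=0, p3=0: formula gives 0, φ = 0 ✓
  p1=0, p2=0, p3=1: formula gives 0, φ = 0 ✓
  p1=0, p2=1, p3=0: formula gives 0, φ = 0 ✓
  p1=0, p2=1, p3=1: formula gives 0, φ = 0 ✓
  p1=1, p2=0, p3=0: formula gives 1, φ = 1 ✓
  … (the remaining 3 rows also agree.)
No disagreement on any input; they are logically equivalent.

Yes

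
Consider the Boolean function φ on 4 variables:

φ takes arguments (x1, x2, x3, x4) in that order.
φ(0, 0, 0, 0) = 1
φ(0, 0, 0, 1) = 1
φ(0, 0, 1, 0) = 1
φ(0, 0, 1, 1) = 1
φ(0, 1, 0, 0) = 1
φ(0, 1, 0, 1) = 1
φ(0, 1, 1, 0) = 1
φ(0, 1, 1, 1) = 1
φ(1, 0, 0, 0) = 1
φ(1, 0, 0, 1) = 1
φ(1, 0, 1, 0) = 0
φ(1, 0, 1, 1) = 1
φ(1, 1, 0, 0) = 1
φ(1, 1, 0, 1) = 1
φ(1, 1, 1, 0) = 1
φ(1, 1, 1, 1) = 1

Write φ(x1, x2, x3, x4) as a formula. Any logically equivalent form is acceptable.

φ(x1, x2, x3, x4) = ¬(((x1 ∧ ¬x2) ∧ x3) ∧ ¬x4)

φ is 0 on exactly one input, (1,0,1,0), whose minterm is x1·¬x2·x3·¬x4. So φ is the negation of that single conjunction.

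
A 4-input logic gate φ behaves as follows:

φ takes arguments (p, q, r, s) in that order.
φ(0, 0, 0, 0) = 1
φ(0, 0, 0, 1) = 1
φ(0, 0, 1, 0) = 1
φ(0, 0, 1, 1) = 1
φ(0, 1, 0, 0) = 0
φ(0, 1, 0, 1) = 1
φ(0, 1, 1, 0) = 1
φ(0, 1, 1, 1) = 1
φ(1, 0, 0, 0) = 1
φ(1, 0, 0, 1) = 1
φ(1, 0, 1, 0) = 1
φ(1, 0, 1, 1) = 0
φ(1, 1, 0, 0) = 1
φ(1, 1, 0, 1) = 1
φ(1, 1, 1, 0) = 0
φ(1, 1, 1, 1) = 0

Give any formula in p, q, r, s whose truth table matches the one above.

There are just 4 zero rows: (0,1,0,0), (1,0,1,1), (1,1,1,0), (1,1,1,1). Their minterms are ¬p·q·¬r·¬s, p·¬q·r·s, p·q·r·¬s, p·q·r·s; the OR of those covers precisely the 0-outputs, and negating it yields φ.

φ(p, q, r, s) = ((((((p' · q) · r') · s') + (((p · q') · r) · s)) + (((p · q) · r) · s')) + (((p · q) · r) · s))'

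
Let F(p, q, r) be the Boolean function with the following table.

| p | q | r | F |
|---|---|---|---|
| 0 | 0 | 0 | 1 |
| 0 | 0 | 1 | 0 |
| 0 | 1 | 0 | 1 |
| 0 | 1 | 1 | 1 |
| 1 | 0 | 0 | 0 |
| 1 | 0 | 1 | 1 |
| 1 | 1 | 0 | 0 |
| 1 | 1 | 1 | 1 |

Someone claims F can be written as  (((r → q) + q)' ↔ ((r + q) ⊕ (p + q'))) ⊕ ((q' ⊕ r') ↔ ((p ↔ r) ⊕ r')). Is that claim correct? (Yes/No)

Test each input against both F and the formula:
  p=0, q=0, r=0: formula gives 1, F = 1 ✓
  p=0, q=0, r=1: formula gives 0, F = 0 ✓
  p=0, q=1, r=0: formula gives 0, but F = 1 ✗
Row (0,1,0) is a counterexample, so the formula is not equivalent to F.

No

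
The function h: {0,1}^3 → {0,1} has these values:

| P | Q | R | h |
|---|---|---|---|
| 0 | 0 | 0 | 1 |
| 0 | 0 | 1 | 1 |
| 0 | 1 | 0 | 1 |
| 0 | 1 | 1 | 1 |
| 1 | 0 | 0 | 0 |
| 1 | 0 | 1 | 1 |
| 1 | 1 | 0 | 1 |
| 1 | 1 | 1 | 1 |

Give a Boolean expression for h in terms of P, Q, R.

h(P, Q, R) = ¬((P ∧ ¬Q) ∧ ¬R)

h is 0 on exactly one input, (1,0,0), whose minterm is P·¬Q·¬R. So h is the negation of that single conjunction.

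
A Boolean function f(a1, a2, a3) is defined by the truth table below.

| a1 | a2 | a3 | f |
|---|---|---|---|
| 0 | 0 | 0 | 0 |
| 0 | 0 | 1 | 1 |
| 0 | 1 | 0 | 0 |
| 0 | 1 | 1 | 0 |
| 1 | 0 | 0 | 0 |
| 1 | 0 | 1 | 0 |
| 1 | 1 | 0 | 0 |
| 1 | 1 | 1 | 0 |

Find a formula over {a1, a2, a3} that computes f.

f(a1, a2, a3) = (~a1 & ~a2) & a3

Only row (0,0,1) gives 1. That row's minterm ¬a1·¬a2·a3 is f directly.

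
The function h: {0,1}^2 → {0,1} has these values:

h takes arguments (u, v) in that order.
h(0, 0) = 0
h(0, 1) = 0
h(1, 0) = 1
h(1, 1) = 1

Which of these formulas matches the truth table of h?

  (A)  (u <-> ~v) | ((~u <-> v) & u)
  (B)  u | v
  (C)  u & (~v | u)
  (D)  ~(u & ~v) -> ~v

C

(A) fails at (0,1): the formula yields 1, h is 0.
(B) fails at (0,1): the formula yields 1, h is 0.
(D) fails at (0,0): the formula yields 1, h is 0.
(C) is the remaining candidate, and it agrees with h on all 4 inputs.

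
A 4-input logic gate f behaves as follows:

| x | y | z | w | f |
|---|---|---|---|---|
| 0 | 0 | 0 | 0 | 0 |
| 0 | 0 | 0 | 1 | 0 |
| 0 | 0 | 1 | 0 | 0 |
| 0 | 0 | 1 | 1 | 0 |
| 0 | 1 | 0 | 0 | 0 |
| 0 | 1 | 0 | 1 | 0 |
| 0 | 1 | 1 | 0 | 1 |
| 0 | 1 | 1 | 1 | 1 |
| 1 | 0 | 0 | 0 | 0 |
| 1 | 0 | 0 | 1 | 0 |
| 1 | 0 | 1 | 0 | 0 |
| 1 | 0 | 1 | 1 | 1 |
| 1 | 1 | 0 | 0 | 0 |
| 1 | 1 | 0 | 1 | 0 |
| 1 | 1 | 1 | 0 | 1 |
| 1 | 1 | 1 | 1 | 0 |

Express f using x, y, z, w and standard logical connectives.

Collect the rows where f=1 — (0,1,1,0), (0,1,1,1), (1,0,1,1), (1,1,1,0) — and write one minterm per row: ¬x·y·z·¬w, ¬x·y·z·w, x·¬y·z·w, x·y·z·¬w. Their union (logical OR) reproduces the table exactly.

f(x, y, z, w) = (((((NOT x AND y) AND z) AND NOT w) OR (((NOT x AND y) AND z) AND w)) OR (((x AND NOT y) AND z) AND w)) OR (((x AND y) AND z) AND NOT w)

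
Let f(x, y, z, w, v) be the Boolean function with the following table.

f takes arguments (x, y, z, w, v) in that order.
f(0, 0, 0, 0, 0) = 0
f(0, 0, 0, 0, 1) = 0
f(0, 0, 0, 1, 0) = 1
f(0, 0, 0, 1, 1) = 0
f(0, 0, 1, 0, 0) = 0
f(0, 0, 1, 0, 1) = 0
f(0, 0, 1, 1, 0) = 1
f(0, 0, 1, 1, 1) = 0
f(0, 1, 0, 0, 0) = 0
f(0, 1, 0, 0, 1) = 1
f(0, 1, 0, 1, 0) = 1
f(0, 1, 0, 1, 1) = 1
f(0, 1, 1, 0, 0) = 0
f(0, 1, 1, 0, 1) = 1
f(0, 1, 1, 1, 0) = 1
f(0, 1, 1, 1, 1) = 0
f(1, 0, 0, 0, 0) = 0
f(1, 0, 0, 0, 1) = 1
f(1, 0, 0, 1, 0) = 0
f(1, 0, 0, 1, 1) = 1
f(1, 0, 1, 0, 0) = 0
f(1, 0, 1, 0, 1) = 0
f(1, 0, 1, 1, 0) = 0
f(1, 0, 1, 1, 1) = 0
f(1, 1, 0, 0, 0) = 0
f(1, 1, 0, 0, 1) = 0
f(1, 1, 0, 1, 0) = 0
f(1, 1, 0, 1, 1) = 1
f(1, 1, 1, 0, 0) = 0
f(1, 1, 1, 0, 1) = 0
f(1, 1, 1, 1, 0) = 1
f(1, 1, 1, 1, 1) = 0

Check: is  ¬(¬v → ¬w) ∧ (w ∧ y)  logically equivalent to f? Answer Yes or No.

Test each input against both f and the formula:
  x=0, y=0, z=0, w=0, v=0: formula gives 0, f = 0 ✓
  x=0, y=0, z=0, w=0, v=1: formula gives 0, f = 0 ✓
  x=0, y=0, z=0, w=1, v=0: formula gives 0, but f = 1 ✗
A single disagreement suffices: at (0,0,0,1,0) they differ, so the formula does not compute f.

No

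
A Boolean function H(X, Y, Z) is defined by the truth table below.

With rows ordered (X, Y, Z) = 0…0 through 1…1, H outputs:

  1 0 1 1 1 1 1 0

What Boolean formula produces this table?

H(X, Y, Z) = NOT (((NOT X AND NOT Y) AND Z) OR ((X AND Y) AND Z))

H is 0 on only 2 rows — (0,0,1), (1,1,1). Writing each as a minterm (¬X·¬Y·Z, X·Y·Z) and OR-ing them characterizes exactly where H=0, so H is the negation of that disjunction.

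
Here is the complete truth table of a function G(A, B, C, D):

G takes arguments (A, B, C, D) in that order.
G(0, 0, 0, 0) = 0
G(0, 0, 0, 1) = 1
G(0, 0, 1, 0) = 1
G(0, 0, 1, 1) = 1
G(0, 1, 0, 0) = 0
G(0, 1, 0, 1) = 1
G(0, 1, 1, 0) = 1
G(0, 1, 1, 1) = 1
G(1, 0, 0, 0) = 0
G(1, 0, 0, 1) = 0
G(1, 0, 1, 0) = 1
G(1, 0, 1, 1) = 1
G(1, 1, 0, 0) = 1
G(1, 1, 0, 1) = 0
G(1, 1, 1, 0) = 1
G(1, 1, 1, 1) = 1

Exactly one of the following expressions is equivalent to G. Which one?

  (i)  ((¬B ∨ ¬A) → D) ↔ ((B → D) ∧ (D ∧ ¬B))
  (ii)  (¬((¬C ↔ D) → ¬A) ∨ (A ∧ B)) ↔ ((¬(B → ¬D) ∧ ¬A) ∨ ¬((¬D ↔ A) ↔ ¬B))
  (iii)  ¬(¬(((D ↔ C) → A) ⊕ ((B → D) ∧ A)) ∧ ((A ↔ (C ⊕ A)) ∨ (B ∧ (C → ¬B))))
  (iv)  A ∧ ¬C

iii

(i): at (0,0,0,0) it gives 1, but G = 0 — eliminated.
(ii): at (0,0,1,0) it gives 0, but G = 1 — eliminated.
(iv): at (0,0,0,1) it gives 0, but G = 1 — eliminated.
(iii) is the remaining candidate, and it agrees with G on all 16 inputs.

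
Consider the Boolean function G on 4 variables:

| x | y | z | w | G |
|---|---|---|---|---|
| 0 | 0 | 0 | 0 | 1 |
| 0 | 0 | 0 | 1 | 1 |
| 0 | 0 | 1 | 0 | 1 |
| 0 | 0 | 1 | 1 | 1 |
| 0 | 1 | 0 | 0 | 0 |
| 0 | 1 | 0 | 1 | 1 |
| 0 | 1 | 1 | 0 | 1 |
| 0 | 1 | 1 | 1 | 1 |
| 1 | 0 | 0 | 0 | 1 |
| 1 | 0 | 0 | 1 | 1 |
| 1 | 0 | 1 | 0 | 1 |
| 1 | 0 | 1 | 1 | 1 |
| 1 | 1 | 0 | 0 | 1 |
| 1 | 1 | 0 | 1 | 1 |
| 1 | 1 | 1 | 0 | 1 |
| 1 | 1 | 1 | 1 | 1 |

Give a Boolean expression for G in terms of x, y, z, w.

G is 0 on exactly one input, (0,1,0,0), whose minterm is ¬x·y·¬z·¬w. So G is the negation of that single conjunction.

G(x, y, z, w) = (((x' · y) · z') · w')'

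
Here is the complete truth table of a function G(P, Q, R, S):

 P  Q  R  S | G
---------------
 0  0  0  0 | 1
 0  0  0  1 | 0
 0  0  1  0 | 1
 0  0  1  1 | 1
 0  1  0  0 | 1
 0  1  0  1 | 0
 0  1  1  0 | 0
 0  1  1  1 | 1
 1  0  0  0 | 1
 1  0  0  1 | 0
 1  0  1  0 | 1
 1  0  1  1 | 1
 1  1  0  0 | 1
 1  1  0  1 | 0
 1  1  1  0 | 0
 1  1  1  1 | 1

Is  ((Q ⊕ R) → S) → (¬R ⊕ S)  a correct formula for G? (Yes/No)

Evaluate ((Q ⊕ R) → S) → (¬R ⊕ S) on each row and compare to G:
  P=0, Q=0, R=0, S=0: formula gives 1, G = 1 ✓
  P=0, Q=0, R=0, S=1: formula gives 0, G = 0 ✓
  P=0, Q=0, R=1, S=0: formula gives 1, G = 1 ✓
  P=0, Q=0, R=1, S=1: formula gives 1, G = 1 ✓
  … (the remaining 12 rows also agree.)
Every row agrees, so the formula is equivalent.

Yes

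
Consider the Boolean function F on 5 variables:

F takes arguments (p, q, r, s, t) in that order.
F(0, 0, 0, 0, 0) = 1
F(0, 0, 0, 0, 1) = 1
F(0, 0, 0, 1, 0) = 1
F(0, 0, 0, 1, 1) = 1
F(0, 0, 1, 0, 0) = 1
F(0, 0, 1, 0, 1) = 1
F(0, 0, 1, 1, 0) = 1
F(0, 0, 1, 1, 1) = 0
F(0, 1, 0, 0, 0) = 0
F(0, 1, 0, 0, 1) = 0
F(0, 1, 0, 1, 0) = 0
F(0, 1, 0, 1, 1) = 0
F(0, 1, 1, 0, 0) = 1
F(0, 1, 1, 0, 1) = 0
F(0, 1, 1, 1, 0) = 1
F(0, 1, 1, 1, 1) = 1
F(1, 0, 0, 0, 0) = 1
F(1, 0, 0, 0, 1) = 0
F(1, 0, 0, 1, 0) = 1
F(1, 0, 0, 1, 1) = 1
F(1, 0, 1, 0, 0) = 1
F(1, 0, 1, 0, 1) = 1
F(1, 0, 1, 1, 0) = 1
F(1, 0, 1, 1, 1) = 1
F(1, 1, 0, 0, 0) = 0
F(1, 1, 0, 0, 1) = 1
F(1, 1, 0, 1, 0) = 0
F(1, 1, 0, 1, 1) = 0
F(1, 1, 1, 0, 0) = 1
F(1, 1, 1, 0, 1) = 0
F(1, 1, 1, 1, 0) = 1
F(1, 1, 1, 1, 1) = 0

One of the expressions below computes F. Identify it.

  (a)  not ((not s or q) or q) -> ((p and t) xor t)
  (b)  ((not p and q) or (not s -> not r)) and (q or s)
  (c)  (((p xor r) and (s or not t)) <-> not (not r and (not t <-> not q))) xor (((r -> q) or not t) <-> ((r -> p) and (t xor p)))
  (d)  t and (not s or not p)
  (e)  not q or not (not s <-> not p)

(a) fails at (0,0,0,1,0): the formula yields 0, F is 1.
(b) fails at (0,0,0,0,0): the formula yields 0, F is 1.
(d) fails at (0,0,0,0,0): the formula yields 0, F is 1.
(e) fails at (0,0,1,1,1): the formula yields 1, F is 0.
Only (c) survives; checking it on all 32 rows confirms it matches F.

c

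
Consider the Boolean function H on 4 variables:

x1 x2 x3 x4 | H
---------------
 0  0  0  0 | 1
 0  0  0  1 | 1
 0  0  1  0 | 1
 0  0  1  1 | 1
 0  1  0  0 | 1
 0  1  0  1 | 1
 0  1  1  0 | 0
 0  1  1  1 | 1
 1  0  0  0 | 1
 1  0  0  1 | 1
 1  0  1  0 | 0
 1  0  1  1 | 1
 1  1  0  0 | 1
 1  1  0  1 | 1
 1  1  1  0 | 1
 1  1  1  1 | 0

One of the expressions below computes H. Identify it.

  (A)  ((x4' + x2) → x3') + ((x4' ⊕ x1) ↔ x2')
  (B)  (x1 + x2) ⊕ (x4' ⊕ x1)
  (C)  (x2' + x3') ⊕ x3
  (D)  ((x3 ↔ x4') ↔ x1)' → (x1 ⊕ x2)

A

(B) disagrees with H on (0,0,0,1) (formula → 0, table → 1); rule it out.
(C) disagrees with H on (0,0,1,0) (formula → 0, table → 1); rule it out.
(D) disagrees with H on (0,0,0,1) (formula → 0, table → 1); rule it out.
Only (A) survives; checking it on all 16 rows confirms it matches H.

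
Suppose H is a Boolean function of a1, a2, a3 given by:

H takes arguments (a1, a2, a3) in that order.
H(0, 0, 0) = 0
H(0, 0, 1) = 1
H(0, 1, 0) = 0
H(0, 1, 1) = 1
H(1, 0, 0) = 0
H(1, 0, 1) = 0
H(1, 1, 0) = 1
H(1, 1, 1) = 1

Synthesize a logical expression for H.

Collect the rows where H=1 — (0,0,1), (0,1,1), (1,1,0), (1,1,1) — and write one minterm per row: ¬a1·¬a2·a3, ¬a1·a2·a3, a1·a2·¬a3, a1·a2·a3. Their union (logical OR) reproduces the table exactly.

H(a1, a2, a3) = ((((NOT a1 AND NOT a2) AND a3) OR ((NOT a1 AND a2) AND a3)) OR ((a1 AND a2) AND NOT a3)) OR ((a1 AND a2) AND a3)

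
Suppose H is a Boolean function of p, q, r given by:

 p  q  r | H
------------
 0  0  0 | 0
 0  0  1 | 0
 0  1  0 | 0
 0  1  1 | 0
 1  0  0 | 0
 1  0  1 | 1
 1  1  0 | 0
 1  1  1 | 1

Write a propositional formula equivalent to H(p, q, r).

The 1-rows are (1,0,1), (1,1,1). Each contributes one minterm — p·¬q·r; p·q·r — and their disjunction is a sum-of-products form of H.

H(p, q, r) = ((p AND NOT q) AND r) OR ((p AND q) AND r)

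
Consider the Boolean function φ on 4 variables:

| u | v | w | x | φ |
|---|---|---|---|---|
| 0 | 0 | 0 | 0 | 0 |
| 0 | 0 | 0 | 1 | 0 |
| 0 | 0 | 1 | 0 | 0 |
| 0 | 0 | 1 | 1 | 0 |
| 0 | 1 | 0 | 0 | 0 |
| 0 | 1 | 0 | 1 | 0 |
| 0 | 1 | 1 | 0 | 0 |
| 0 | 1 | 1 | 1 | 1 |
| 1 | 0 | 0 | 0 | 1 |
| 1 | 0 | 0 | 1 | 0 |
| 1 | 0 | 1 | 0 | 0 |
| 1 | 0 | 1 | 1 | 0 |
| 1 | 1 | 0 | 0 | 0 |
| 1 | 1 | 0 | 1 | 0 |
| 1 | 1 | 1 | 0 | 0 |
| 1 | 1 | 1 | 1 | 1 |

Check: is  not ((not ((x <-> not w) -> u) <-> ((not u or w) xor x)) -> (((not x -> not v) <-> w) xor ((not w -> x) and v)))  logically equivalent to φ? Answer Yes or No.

Check the formula against φ row by row:
  u=0, v=0, w=0, x=0: formula gives 0, φ = 0 ✓
  u=0, v=0, w=0, x=1: formula gives 0, φ = 0 ✓
  u=0, v=0, w=1, x=0: formula gives 0, φ = 0 ✓
  u=0, v=0, w=1, x=1: formula gives 0, φ = 0 ✓
  … (the remaining 12 rows also agree.)
All 16 rows match — the expression computes φ exactly.

Yes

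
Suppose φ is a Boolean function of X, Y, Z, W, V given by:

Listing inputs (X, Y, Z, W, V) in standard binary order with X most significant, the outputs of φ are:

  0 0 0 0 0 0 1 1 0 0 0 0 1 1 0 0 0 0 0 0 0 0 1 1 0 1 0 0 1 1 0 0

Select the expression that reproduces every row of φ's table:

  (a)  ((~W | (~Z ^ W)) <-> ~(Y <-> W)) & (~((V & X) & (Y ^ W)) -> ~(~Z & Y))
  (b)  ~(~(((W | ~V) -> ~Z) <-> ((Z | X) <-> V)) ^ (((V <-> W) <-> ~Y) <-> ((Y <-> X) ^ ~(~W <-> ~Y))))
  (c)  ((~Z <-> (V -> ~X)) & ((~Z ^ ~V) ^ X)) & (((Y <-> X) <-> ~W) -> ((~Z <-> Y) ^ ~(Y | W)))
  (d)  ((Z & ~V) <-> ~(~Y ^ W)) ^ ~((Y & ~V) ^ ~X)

a

(b) disagrees with φ on (0,0,1,0,1) (formula → 1, table → 0); rule it out.
(c) disagrees with φ on (0,0,0,0,1) (formula → 1, table → 0); rule it out.
(d) disagrees with φ on (0,0,0,0,0) (formula → 1, table → 0); rule it out.
(a) is the remaining candidate, and it agrees with φ on all 32 inputs.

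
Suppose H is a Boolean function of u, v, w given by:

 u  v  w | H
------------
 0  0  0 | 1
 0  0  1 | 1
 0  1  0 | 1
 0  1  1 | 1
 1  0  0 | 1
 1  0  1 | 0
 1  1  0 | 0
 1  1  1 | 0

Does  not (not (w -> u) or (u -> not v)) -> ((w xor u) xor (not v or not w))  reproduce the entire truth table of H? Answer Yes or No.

No

Check the formula against H row by row:
  u=0, v=0, w=0: formula gives 1, H = 1 ✓
  u=0, v=0, w=1: formula gives 1, H = 1 ✓
  u=0, v=1, w=0: formula gives 1, H = 1 ✓
  u=0, v=1, w=1: formula gives 1, H = 1 ✓
  u=1, v=0, w=0: formula gives 1, H = 1 ✓
  u=1, v=0, w=1: formula gives 1, but H = 0 ✗
Row (1,0,1) is a counterexample, so the formula is not equivalent to H.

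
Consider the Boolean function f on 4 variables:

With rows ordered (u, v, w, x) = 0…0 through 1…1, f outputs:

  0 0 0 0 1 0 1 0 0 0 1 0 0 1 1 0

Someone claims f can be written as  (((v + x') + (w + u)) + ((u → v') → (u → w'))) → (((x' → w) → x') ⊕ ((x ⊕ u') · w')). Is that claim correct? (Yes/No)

No

Evaluate (((v + x') + (w + u)) + ((u → v') → (u → w'))) → (((x' → w) → x') ⊕ ((x ⊕ u') · w')) on each row and compare to f:
  u=0, v=0, w=0, x=0: formula gives 0, f = 0 ✓
  u=0, v=0, w=0, x=1: formula gives 0, f = 0 ✓
  u=0, v=0, w=1, x=0: formula gives 1, but f = 0 ✗
A single disagreement suffices: at (0,0,1,0) they differ, so the formula does not compute f.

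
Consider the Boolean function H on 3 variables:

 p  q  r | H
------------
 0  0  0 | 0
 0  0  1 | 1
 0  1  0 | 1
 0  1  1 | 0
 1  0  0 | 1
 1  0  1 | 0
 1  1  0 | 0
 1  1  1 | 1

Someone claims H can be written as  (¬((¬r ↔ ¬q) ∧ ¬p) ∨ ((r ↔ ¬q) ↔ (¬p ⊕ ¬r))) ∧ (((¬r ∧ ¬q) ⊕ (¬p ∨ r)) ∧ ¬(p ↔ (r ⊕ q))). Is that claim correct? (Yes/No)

Yes

Test each input against both H and the formula:
  p=0, q=0, r=0: formula gives 0, H = 0 ✓
  p=0, q=0, r=1: formula gives 1, H = 1 ✓
  p=0, q=1, r=0: formula gives 1, H = 1 ✓
  p=0, q=1, r=1: formula gives 0, H = 0 ✓
  p=1, q=0, r=0: formula gives 1, H = 1 ✓
  … (the remaining 3 rows also agree.)
No disagreement on any input; they are logically equivalent.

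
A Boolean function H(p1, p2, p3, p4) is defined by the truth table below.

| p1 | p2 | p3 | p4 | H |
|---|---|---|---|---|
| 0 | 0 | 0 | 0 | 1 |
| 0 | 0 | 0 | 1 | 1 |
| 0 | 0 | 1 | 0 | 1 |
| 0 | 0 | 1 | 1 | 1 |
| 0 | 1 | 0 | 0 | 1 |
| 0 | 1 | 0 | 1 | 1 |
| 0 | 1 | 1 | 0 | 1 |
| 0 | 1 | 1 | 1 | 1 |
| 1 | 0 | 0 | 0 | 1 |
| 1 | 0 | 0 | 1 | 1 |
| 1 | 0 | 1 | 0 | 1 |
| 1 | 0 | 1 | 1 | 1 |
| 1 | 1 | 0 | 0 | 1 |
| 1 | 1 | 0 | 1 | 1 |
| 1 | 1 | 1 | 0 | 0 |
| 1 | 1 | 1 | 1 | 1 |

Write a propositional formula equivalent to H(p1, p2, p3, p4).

H(p1, p2, p3, p4) = NOT (((p1 AND p2) AND p3) AND NOT p4)

Only row (1,1,1,0) gives 0. So H is 1 everywhere except there — the complement of the minterm p1·p2·p3·¬p4.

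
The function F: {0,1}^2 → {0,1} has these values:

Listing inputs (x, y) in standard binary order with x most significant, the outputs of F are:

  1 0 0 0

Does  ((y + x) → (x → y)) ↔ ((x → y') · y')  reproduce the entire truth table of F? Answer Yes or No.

Check the formula against F row by row:
  x=0, y=0: formula gives 1, F = 1 ✓
  x=0, y=1: formula gives 0, F = 0 ✓
  x=1, y=0: formula gives 0, F = 0 ✓
  x=1, y=1: formula gives 0, F = 0 ✓
No disagreement on any input; they are logically equivalent.

Yes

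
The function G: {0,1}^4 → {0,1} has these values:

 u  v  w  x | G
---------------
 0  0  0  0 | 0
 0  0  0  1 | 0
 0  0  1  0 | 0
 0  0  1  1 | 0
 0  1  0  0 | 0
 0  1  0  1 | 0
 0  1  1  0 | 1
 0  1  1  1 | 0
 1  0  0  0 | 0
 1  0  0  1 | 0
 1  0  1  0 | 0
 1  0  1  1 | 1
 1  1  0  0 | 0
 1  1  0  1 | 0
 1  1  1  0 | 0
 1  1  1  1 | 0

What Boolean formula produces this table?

G(u, v, w, x) = (((u' · v) · w) · x') + (((u · v') · w) · x)

The 1-rows are (0,1,1,0), (1,0,1,1). Each contributes one minterm — ¬u·v·w·¬x; u·¬v·w·x — and their disjunction is a sum-of-products form of G.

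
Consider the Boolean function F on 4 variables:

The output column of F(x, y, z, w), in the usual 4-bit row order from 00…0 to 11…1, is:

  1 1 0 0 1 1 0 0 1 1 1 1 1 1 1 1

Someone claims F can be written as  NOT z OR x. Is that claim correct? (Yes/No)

Test each input against both F and the formula:
  x=0, y=0, z=0, w=0: formula gives 1, F = 1 ✓
  x=0, y=0, z=0, w=1: formula gives 1, F = 1 ✓
  x=0, y=0, z=1, w=0: formula gives 0, F = 0 ✓
  x=0, y=0, z=1, w=1: formula gives 0, F = 0 ✓
  …and likewise for the remaining 12 rows.
No disagreement on any input; they are logically equivalent.

Yes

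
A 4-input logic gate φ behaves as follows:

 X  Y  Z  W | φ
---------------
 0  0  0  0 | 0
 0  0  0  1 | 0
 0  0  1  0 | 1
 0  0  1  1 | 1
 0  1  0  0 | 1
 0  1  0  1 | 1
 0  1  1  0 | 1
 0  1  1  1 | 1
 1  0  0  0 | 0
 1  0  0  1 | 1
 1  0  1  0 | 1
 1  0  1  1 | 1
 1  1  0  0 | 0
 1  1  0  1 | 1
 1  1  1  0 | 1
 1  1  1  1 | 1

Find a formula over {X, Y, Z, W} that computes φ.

φ(X, Y, Z, W) = ((((((X' · Y') · Z') · W') + (((X' · Y') · Z') · W)) + (((X · Y') · Z') · W')) + (((X · Y) · Z') · W'))'

φ is 0 on only 4 rows — (0,0,0,0), (0,0,0,1), (1,0,0,0), (1,1,0,0). Writing each as a minterm (¬X·¬Y·¬Z·¬W, ¬X·¬Y·¬Z·W, X·¬Y·¬Z·¬W, X·Y·¬Z·¬W) and OR-ing them characterizes exactly where φ=0, so φ is the negation of that disjunction.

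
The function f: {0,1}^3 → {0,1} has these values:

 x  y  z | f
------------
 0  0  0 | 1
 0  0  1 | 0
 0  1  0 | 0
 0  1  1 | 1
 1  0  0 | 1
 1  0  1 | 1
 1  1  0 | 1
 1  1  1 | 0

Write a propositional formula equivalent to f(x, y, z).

The 0-rows are (0,0,1), (0,1,0), (1,1,1). Take each as a conjunction (¬x·¬y·z, ¬x·y·¬z, x·y·z), form their disjunction, and complement — that gives a formula that is 1 everywhere f is.

f(x, y, z) = ~((((~x & ~y) & z) | ((~x & y) & ~z)) | ((x & y) & z))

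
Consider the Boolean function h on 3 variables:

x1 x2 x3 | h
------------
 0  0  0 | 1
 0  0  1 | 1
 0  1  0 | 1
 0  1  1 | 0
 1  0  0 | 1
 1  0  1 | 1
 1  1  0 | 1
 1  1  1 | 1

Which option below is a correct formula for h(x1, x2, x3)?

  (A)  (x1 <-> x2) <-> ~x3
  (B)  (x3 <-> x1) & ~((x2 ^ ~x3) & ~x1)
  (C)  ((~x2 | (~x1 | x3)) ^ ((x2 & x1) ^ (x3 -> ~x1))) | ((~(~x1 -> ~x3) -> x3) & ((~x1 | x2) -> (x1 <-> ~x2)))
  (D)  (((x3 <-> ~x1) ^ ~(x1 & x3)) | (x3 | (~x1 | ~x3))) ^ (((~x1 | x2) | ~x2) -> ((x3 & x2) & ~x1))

D

(A) disagrees with h on (0,0,1) (formula → 0, table → 1); rule it out.
(B) disagrees with h on (0,0,0) (formula → 0, table → 1); rule it out.
(C) disagrees with h on (0,0,0) (formula → 0, table → 1); rule it out.
That leaves (D). Evaluating it on every row reproduces the table of h exactly.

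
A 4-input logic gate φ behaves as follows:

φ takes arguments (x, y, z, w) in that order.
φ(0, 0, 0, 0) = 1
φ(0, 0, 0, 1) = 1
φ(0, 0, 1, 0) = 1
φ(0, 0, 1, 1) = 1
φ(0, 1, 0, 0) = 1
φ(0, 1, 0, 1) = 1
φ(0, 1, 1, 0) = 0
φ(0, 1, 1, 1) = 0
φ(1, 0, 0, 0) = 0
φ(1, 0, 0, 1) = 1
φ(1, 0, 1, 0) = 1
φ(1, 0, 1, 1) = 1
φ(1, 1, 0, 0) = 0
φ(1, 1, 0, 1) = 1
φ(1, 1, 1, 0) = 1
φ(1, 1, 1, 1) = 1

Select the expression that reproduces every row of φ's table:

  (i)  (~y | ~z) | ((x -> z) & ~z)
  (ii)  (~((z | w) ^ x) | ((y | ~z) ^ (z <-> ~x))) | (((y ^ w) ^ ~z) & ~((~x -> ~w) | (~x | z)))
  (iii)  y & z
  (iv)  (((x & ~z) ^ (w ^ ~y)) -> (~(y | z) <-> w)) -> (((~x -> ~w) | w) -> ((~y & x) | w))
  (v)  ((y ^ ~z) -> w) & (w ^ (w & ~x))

(i) fails at (1,0,0,0): the formula yields 1, φ is 0.
(iii) fails at (0,0,0,0): the formula yields 0, φ is 1.
(iv) fails at (0,0,1,0): the formula yields 0, φ is 1.
(v) fails at (0,0,0,0): the formula yields 0, φ is 1.
That leaves (ii). Evaluating it on every row reproduces the table of φ exactly.

ii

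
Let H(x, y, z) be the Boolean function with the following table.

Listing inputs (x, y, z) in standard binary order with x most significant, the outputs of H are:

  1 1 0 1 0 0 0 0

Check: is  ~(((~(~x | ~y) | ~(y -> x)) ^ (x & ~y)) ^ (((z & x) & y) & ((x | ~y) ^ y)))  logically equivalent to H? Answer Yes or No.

No

Check the formula against H row by row:
  x=0, y=0, z=0: formula gives 1, H = 1 ✓
  x=0, y=0, z=1: formula gives 1, H = 1 ✓
  x=0, y=1, z=0: formula gives 0, H = 0 ✓
  x=0, y=1, z=1: formula gives 0, but H = 1 ✗
Row (0,1,1) is a counterexample, so the formula is not equivalent to H.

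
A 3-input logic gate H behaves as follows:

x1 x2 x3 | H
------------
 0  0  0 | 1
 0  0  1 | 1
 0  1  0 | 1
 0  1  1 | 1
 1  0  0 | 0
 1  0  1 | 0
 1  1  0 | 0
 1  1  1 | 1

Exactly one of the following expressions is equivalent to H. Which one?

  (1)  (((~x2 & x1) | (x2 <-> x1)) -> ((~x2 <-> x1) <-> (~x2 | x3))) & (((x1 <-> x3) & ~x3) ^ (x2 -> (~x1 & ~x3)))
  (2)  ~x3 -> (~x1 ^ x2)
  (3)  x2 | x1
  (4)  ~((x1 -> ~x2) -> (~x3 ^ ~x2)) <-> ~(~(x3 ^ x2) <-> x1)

4

(1) disagrees with H on (0,0,0) (formula → 0, table → 1); rule it out.
(2) disagrees with H on (0,1,0) (formula → 0, table → 1); rule it out.
(3) disagrees with H on (0,0,0) (formula → 0, table → 1); rule it out.
(4) is the remaining candidate, and it agrees with H on all 8 inputs.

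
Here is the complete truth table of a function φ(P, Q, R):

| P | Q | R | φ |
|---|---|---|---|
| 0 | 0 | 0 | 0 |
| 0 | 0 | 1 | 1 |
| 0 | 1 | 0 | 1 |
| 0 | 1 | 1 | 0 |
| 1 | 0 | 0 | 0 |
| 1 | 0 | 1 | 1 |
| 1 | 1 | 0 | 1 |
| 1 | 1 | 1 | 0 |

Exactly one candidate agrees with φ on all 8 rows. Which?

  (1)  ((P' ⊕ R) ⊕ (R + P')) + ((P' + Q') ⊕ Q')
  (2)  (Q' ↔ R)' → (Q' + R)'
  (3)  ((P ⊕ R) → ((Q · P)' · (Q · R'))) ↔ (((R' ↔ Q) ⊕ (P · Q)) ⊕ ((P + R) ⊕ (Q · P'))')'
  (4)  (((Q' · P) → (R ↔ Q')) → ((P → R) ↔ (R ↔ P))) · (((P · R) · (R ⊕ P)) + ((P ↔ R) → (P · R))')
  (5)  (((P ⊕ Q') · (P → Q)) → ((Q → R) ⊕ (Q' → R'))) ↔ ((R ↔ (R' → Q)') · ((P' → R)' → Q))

(1): at (0,1,1) it gives 1, but φ = 0 — eliminated.
(3): at (0,1,0) it gives 0, but φ = 1 — eliminated.
(4): at (0,0,0) it gives 1, but φ = 0 — eliminated.
(5): at (0,0,0) it gives 1, but φ = 0 — eliminated.
Only (2) survives; checking it on all 8 rows confirms it matches φ.

2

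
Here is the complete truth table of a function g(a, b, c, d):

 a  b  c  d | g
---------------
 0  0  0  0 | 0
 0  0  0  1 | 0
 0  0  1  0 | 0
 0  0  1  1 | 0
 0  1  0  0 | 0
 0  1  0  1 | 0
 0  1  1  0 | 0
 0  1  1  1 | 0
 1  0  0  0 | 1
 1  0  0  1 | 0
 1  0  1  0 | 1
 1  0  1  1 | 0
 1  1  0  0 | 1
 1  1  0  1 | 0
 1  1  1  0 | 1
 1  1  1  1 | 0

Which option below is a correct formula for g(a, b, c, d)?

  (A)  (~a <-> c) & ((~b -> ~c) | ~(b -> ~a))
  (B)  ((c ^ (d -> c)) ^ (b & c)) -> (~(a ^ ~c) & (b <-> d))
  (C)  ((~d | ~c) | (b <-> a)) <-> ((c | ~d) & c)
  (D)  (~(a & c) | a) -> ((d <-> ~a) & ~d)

(A): at (0,1,1,0) it gives 1, but g = 0 — eliminated.
(B): at (0,0,0,1) it gives 1, but g = 0 — eliminated.
(C): at (0,0,1,0) it gives 1, but g = 0 — eliminated.
Only (D) survives; checking it on all 16 rows confirms it matches g.

D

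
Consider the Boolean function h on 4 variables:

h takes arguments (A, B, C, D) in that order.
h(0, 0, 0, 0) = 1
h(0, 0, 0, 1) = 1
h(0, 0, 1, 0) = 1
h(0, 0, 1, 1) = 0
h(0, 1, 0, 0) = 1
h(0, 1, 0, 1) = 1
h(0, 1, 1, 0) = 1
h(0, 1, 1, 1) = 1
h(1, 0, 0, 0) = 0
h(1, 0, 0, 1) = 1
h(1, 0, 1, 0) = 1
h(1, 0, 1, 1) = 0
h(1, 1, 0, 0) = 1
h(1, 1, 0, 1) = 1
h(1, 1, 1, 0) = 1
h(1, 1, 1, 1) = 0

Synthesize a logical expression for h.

h(A, B, C, D) = not ((((((not A and not B) and C) and D) or (((A and not B) and not C) and not D)) or (((A and not B) and C) and D)) or (((A and B) and C) and D))

h is 0 on only 4 rows — (0,0,1,1), (1,0,0,0), (1,0,1,1), (1,1,1,1). Writing each as a minterm (¬A·¬B·C·D, A·¬B·¬C·¬D, A·¬B·C·D, A·B·C·D) and OR-ing them characterizes exactly where h=0, so h is the negation of that disjunction.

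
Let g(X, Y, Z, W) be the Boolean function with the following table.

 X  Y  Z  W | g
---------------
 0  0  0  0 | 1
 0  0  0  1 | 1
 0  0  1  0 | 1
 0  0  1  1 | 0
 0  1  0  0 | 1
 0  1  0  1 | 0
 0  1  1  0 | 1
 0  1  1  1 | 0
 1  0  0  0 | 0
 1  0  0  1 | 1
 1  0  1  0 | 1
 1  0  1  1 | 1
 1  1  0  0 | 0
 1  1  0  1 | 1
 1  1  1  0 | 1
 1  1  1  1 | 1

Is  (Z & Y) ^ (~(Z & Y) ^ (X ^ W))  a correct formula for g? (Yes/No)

No

Evaluate (Z & Y) ^ (~(Z & Y) ^ (X ^ W)) on each row and compare to g:
  X=0, Y=0, Z=0, W=0: formula gives 1, g = 1 ✓
  X=0, Y=0, Z=0, W=1: formula gives 0, but g = 1 ✗
A single disagreement suffices: at (0,0,0,1) they differ, so the formula does not compute g.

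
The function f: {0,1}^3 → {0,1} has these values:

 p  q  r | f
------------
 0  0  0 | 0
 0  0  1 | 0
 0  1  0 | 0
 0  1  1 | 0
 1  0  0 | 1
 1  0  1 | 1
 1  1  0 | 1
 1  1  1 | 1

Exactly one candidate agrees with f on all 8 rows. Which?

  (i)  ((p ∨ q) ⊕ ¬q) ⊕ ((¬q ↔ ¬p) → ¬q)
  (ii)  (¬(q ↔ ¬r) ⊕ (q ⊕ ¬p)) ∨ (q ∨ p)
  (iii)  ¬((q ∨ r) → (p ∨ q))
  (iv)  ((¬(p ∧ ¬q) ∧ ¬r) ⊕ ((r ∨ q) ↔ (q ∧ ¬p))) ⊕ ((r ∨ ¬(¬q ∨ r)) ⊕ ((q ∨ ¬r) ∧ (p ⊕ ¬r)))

(ii): at (0,0,1) it gives 1, but f = 0 — eliminated.
(iii): at (0,0,1) it gives 1, but f = 0 — eliminated.
(iv): at (0,0,0) it gives 1, but f = 0 — eliminated.
Only (i) survives; checking it on all 8 rows confirms it matches f.

i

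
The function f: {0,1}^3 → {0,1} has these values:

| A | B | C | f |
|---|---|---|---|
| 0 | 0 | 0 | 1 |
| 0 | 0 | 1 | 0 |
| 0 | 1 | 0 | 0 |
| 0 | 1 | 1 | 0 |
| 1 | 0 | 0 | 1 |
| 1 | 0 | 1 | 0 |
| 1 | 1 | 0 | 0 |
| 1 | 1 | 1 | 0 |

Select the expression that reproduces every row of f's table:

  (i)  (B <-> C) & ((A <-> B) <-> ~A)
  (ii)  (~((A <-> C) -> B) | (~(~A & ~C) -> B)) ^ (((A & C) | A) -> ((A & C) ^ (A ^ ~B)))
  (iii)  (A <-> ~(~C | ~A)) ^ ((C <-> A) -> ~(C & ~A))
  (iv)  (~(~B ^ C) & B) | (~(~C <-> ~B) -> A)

i

(ii) fails at (0,0,0): the formula yields 0, f is 1.
(iii) fails at (0,0,0): the formula yields 0, f is 1.
(iv) fails at (0,1,0): the formula yields 1, f is 0.
(i) is the remaining candidate, and it agrees with f on all 8 inputs.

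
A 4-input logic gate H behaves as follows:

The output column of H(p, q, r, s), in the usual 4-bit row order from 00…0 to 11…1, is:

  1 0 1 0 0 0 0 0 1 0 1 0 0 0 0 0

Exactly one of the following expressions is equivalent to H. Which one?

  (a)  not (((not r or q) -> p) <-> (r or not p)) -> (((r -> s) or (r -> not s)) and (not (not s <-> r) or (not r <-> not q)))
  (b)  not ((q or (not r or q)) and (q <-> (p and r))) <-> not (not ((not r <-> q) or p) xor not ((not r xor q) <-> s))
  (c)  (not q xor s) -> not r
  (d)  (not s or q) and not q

d

(a): at (0,0,0,1) it gives 1, but H = 0 — eliminated.
(b): at (0,0,0,0) it gives 0, but H = 1 — eliminated.
(c): at (0,0,0,1) it gives 1, but H = 0 — eliminated.
(d) is the remaining candidate, and it agrees with H on all 16 inputs.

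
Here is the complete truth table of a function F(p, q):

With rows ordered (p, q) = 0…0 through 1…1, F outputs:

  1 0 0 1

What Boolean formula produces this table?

The output is 1 exactly when an even number of inputs are 1 — the complement of 2-way XOR.

F(p, q) = (p ⊕ q)'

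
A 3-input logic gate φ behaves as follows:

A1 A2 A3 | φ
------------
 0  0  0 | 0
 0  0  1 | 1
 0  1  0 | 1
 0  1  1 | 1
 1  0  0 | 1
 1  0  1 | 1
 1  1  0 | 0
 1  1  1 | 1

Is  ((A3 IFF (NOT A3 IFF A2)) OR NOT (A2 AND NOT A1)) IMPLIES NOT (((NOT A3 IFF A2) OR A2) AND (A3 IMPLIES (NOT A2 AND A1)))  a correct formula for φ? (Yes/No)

Evaluate ((A3 IFF (NOT A3 IFF A2)) OR NOT (A2 AND NOT A1)) IMPLIES NOT (((NOT A3 IFF A2) OR A2) AND (A3 IMPLIES (NOT A2 AND A1))) on each row and compare to φ:
  A1=0, A2=0, A3=0: formula gives 1, but φ = 0 ✗
A single disagreement suffices: at (0,0,0) they differ, so the formula does not compute φ.

No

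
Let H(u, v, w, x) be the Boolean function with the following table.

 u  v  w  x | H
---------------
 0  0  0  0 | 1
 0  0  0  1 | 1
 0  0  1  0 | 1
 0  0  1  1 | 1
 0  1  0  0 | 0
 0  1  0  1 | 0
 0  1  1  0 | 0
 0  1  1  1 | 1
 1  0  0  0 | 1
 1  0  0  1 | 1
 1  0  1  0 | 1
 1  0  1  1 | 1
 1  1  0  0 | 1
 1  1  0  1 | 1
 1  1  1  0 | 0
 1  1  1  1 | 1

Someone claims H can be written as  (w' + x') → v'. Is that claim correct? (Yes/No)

No

Test each input against both H and the formula:
  u=0, v=0, w=0, x=0: formula gives 1, H = 1 ✓
  u=0, v=0, w=0, x=1: formula gives 1, H = 1 ✓
  u=0, v=0, w=1, x=0: formula gives 1, H = 1 ✓
  u=0, v=0, w=1, x=1: formula gives 1, H = 1 ✓
  …
  u=1, v=1, w=0, x=0: formula gives 0, but H = 1 ✗
Row (1,1,0,0) is a counterexample, so the formula is not equivalent to H.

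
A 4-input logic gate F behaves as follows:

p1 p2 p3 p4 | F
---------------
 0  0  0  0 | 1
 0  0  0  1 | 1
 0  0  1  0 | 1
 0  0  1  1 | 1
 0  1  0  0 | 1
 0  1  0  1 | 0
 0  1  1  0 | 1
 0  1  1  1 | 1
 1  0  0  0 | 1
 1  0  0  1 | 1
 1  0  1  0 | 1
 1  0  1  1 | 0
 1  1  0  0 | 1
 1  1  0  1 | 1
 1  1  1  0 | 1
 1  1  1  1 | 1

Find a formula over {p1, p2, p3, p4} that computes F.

F(p1, p2, p3, p4) = not ((((not p1 and p2) and not p3) and p4) or (((p1 and not p2) and p3) and p4))

F is 0 on only 2 rows — (0,1,0,1), (1,0,1,1). Writing each as a minterm (¬p1·p2·¬p3·p4, p1·¬p2·p3·p4) and OR-ing them characterizes exactly where F=0, so F is the negation of that disjunction.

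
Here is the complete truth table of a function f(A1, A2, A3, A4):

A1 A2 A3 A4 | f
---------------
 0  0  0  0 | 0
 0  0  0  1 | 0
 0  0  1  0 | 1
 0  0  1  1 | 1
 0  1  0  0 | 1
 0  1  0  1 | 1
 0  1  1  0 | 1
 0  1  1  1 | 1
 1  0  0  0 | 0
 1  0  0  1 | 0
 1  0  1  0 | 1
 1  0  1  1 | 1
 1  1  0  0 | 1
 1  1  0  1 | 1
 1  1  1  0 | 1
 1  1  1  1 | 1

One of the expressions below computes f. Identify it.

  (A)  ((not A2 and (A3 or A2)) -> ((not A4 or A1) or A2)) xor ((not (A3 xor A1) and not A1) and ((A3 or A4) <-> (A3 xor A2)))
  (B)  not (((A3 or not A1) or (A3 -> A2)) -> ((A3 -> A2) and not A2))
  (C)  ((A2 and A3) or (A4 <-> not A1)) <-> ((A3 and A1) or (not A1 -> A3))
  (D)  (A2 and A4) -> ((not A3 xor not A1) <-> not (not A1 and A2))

(A) fails at (0,0,0,1): the formula yields 1, f is 0.
(C) fails at (0,0,0,0): the formula yields 1, f is 0.
(D) fails at (0,0,0,0): the formula yields 1, f is 0.
That leaves (B). Evaluating it on every row reproduces the table of f exactly.

B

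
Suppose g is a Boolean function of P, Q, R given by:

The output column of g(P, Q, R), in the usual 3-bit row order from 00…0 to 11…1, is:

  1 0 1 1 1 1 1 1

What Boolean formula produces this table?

g(P, Q, R) = NOT ((NOT P AND NOT Q) AND R)

g is 0 on exactly one input, (0,0,1), whose minterm is ¬P·¬Q·R. So g is the negation of that single conjunction.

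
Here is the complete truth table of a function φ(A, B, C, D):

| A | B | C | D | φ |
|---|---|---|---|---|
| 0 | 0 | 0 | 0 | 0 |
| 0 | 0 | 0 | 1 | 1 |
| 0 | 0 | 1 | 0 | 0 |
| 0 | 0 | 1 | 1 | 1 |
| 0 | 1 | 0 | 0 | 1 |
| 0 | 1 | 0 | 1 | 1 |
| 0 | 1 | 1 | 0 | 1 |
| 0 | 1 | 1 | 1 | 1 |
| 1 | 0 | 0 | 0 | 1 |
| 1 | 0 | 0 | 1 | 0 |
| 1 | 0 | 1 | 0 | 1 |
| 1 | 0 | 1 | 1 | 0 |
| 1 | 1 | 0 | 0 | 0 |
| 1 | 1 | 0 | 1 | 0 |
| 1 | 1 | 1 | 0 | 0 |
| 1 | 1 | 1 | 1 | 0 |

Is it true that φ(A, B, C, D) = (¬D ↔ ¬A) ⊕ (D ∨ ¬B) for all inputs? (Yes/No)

Yes

Test each input against both φ and the formula:
  A=0, B=0, C=0, D=0: formula gives 0, φ = 0 ✓
  A=0, B=0, C=0, D=1: formula gives 1, φ = 1 ✓
  A=0, B=0, C=1, D=0: formula gives 0, φ = 0 ✓
  A=0, B=0, C=1, D=1: formula gives 1, φ = 1 ✓
  …and likewise for the remaining 12 rows.
All 16 rows match — the expression computes φ exactly.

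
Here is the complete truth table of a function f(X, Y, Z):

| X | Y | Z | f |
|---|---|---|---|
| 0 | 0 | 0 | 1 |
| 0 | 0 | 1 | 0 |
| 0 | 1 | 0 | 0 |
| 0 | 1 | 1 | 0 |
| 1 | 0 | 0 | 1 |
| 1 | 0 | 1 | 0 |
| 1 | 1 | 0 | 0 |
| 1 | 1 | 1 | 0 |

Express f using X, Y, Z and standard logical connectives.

f(X, Y, Z) = ((~X & ~Y) & ~Z) | ((X & ~Y) & ~Z)

Collect the rows where f=1 — (0,0,0), (1,0,0) — and write one minterm per row: ¬X·¬Y·¬Z, X·¬Y·¬Z. Their union (logical OR) reproduces the table exactly.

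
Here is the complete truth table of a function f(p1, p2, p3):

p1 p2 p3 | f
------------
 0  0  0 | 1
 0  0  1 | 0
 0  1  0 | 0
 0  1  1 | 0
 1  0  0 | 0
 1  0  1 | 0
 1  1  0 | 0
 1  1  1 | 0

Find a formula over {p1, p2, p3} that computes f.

The output is 1 only when every input is 0 — NOR of all inputs.

f(p1, p2, p3) = ~((p1 | p2) | p3)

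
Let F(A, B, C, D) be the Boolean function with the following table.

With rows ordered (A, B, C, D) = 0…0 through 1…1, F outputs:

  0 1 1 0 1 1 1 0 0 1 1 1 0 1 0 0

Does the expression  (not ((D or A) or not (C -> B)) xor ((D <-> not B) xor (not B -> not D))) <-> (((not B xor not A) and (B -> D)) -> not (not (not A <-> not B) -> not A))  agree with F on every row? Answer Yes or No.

No

Test each input against both F and the formula:
  A=0, B=0, C=0, D=0: formula gives 0, F = 0 ✓
  A=0, B=0, C=0, D=1: formula gives 1, F = 1 ✓
  A=0, B=0, C=1, D=0: formula gives 1, F = 1 ✓
  A=0, B=0, C=1, D=1: formula gives 1, but F = 0 ✗
Row (0,0,1,1) is a counterexample, so the formula is not equivalent to F.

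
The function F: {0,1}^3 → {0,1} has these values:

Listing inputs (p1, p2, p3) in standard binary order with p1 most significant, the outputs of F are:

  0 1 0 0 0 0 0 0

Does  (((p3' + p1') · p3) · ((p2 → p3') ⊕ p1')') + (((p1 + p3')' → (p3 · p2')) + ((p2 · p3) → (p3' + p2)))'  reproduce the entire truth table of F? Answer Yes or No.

Yes

Evaluate (((p3' + p1') · p3) · ((p2 → p3') ⊕ p1')') + (((p1 + p3')' → (p3 · p2')) + ((p2 · p3) → (p3' + p2)))' on each row and compare to F:
  p1=0, p2=0, p3=0: formula gives 0, F = 0 ✓
  p1=0, p2=0, p3=1: formula gives 1, F = 1 ✓
  p1=0, p2=1, p3=0: formula gives 0, F = 0 ✓
  p1=0, p2=1, p3=1: formula gives 0, F = 0 ✓
  p1=1, p2=0, p3=0: formula gives 0, F = 0 ✓
  …and likewise for the remaining 3 rows.
All 8 rows match — the expression computes F exactly.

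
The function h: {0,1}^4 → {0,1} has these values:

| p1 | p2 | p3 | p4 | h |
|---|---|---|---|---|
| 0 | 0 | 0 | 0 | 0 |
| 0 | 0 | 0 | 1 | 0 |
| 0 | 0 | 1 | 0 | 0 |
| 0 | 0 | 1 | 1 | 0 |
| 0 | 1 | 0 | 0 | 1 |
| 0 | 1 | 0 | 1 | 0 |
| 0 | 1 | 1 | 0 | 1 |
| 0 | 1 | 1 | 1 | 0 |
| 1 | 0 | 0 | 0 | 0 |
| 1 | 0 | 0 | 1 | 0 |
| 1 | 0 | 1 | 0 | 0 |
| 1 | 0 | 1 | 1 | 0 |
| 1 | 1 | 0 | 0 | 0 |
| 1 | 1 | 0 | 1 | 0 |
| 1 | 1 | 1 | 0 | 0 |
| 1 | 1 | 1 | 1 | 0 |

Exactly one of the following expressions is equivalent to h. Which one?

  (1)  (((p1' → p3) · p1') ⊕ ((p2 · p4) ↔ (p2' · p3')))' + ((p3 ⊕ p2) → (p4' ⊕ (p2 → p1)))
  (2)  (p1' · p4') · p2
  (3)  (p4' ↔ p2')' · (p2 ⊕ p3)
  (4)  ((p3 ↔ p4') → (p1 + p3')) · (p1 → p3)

2

(1) fails at (0,0,0,0): the formula yields 1, h is 0.
(3) fails at (0,0,1,1): the formula yields 1, h is 0.
(4) fails at (0,0,0,0): the formula yields 1, h is 0.
Only (2) survives; checking it on all 16 rows confirms it matches h.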